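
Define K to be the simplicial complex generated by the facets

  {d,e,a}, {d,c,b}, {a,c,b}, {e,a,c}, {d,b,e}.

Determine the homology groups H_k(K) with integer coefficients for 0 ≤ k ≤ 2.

H_0 ≅ Z,  H_1 ≅ Z,  H_2 = 0.

We work with the vertex ordering a < b < c < d < e. The simplices of K, each written with vertices in increasing order, are:

  0-simplices (5): a, b, c, d, e
  1-simplices (10): ab, ac, ad, ae, bc, bd, be, cd, ce, de
  2-simplices (5): abc, ace, ade, bcd, bde

Hence C_0 ≅ Z^5, C_1 ≅ Z^10, C_2 ≅ Z^5.

Boundary ∂_1: C_1 → C_0 is given by ∂[p,q] = [q] − [p]. For instance
  ∂ce = e − c.
As a 5×10 matrix over Z this has rank 4, with invariant factors (1,1,1,1).

∂_2: C_2 → C_1 acts by ∂[p,q,r] = [q,r] − [p,r] + [p,q]. For instance
  ∂ade = de − ae + ad,
  ∂bde = de − be + bd.
The 10×5 boundary matrix has rank 5 and Smith normal form diag(1,1,1,1,1).

Reading off H_k = ker ∂_k / im ∂_{k+1}:

  H_0: rank C_0 − rank ∂_1 = 5 − 4 = 1, and the invariant factors of ∂_1 are all 1, so H_0 ≅ Z.
  H_1: rank ker ∂_1 − rank ∂_2 = (10 − 4) − 5 = 1, and the invariant factors of ∂_2 are all 1, so H_1 ≅ Z.
  H_2: rank ker ∂_2 − rank ∂_3 = (5 − 5) − 0 = 0, and there is no ∂_3, so H_2 ≅ 0.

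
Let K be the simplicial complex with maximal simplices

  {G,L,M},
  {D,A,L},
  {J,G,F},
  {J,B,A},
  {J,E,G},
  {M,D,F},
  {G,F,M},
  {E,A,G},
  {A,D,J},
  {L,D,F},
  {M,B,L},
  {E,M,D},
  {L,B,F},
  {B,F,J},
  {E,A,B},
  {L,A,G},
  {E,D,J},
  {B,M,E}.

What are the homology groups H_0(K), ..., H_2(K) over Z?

K has 9 vertices, 27 edges, 18 triangles.
rank ∂_0 = 0, rank ∂_1 = 8 ⇒ b_0 = 9 − 0 − 8 = 1; all invariant factors of ∂_1 are 1 so no torsion. So H_0 = Z.
rank ∂_1 = 8, rank ∂_2 = 18 ⇒ b_1 = 27 − 8 − 18 = 1; ∂_2 has invariant factor(s) [2] giving torsion. So H_1 = Z ⊕ Z/2Z.
rank ∂_2 = 18, rank ∂_3 = 0 ⇒ b_2 = 18 − 18 − 0 = 0. So H_2 = 0.

H_0 = Z,  H_1 = Z ⊕ Z/2Z,  H_2 = 0.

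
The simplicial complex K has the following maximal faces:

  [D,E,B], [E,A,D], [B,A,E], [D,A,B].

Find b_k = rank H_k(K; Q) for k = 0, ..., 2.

Take the total order A < B < D < E on the vertex set. Then K (dimension 2) consists of the simplices:

  0-simplices (4): A, B, D, E
  1-simplices (6): AB, AD, AE, BD, BE, DE
  2-simplices (4): ABD, ABE, ADE, BDE

Hence C_0 ≅ Z^4, C_1 ≅ Z^6, C_2 ≅ Z^4.

Boundary ∂_1: C_1 → C_0 is given by ∂[p,q] = [q] − [p].
The 4×6 boundary matrix has rank 3 and Smith normal form diag(1,1,1).

∂_2: C_2 → C_1 sends each 2-simplex [p,q,r] to [q,r] − [p,r] + [p,q]. For instance
  ∂ABE = BE − AE + AB,
  ∂ADE = DE − AE + AD.
This gives a 6×4 integer matrix of rank 3; reducing to Smith normal form yields diagonal entries (1,1,1).

Computing H_k = (kernel of ∂_k) / (image of ∂_{k+1}):

  H_0: rank C_0 − rank ∂_1 = 4 − 3 = 1, and the invariant factors of ∂_1 are all 1, so H_0 = Z.
  H_1: rank ker ∂_1 − rank ∂_2 = (6 − 3) − 3 = 0, and the invariant factors of ∂_2 are all 1, so H_1 = 0.
  H_2: rank ker ∂_2 − rank ∂_3 = (4 − 3) − 0 = 1, and there is no ∂_3, so H_2 = Z.

As a check, the Euler characteristic is 4 − 6 + 4 = 2, which agrees with 1 − 0 + 1 = 2.
(K is a triangulation of the 2-sphere S^2.)

Hence the Betti numbers are b_0 = 1, b_1 = 0, b_2 = 1.

b_0 = 1, b_1 = 0, b_2 = 1.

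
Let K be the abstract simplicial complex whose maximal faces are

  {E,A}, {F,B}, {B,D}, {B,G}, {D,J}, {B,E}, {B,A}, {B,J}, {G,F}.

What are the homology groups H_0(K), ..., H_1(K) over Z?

H_0 ≅ Z,  H_1 ≅ Z^3.

We work with the vertex ordering A < B < D < E < F < G < J. The simplices of K, each written with vertices in increasing order, are:

  0-simplices (7): A, B, D, E, F, G, J
  1-simplices (9): AB, AE, BD, BE, BF, BG, BJ, DJ, FG

Hence C_0 ≅ Z^7, C_1 ≅ Z^9.

∂_1: C_1 → C_0 maps an edge to its endpoints' difference, ∂[p,q] = q − p. For instance
  ∂DJ = J − D.
The resulting 7×9 matrix has rank 6, and its Smith normal form has invariant factors (1,1,1,1,1,1).

From H_k ≅ ker(∂_k) / im(∂_{k+1}) we obtain:

  H_0: rank C_0 − rank ∂_1 = 7 − 6 = 1, and the invariant factors of ∂_1 are all 1, so H_0 ≅ Z.
  H_1: rank ker ∂_1 − rank ∂_2 = (9 − 6) − 0 = 3, and there is no ∂_2, so H_1 ≅ Z^3.

(K is a triangulation of a wedge of 3 circles.)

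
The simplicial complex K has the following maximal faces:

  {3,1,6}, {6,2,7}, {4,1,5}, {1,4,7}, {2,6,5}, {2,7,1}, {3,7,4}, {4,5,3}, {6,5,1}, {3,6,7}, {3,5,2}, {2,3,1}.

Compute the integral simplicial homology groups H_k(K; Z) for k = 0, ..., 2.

H_0 ≅ Z,  H_1 ≅ Z/2Z,  H_2 = 0.

Take the total order 1 < 2 < 3 < 4 < 5 < 6 < 7 on the vertex set. Then K (dimension 2) consists of the simplices:

  0-simplices (7): [1], [2], [3], [4], [5], [6], [7]
  1-simplices (18): [1,2], [1,3], [1,4], [1,5], [1,6], [1,7], [2,3], [2,5], [2,6], [2,7], [3,4], [3,5], [3,6], [3,7], [4,5], [4,7], [5,6], [6,7]
  2-simplices (12): [1,2,3], [1,2,7], [1,3,6], [1,4,5], [1,4,7], [1,5,6], [2,3,5], [2,5,6], [2,6,7], [3,4,5], [3,4,7], [3,6,7]

giving chain groups C_0 ≅ Z^7, C_1 ≅ Z^18, C_2 ≅ Z^12.

∂_1: C_1 → C_0 is given by ∂[p,q] = [q] − [p]. For instance
  ∂[1,4] = [4] − [1].
The 7×18 boundary matrix has rank 6 and Smith normal form diag(1,1,1,1,1,1).

Boundary ∂_2: C_2 → C_1 acts by ∂[p,q,r] = [q,r] − [p,r] + [p,q]. For instance
  ∂[1,3,6] = [3,6] − [1,6] + [1,3],
  ∂[2,6,7] = [6,7] − [2,7] + [2,6].
As a 18×12 matrix over Z this has rank 12, with invariant factors (1,1,1,1,1,1,1,1,1,1,1,2).

From H_k ≅ ker(∂_k) / im(∂_{k+1}) we obtain:

  H_0: rank C_0 − rank ∂_1 = 7 − 6 = 1, and the invariant factors of ∂_1 are all 1, so H_0 = Z.
  H_1: rank ker ∂_1 − rank ∂_2 = (18 − 6) − 12 = 0, and ∂_2 has invariant factor 2 > 1, so H_1 = Z/2Z.
  H_2: rank ker ∂_2 − rank ∂_3 = (12 − 12) − 0 = 0, and there is no ∂_3, so H_2 = 0.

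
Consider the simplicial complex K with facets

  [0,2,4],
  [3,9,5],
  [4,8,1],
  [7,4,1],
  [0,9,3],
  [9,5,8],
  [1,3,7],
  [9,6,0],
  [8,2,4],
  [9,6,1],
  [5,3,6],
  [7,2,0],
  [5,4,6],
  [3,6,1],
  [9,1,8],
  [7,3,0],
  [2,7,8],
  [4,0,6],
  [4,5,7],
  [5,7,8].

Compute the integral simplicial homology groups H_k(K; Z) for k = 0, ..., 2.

K has 10 vertices, 30 edges, 20 triangles.
rank ∂_0 = 0, rank ∂_1 = 9 ⇒ b_0 = 10 − 0 − 9 = 1; all invariant factors of ∂_1 are 1 so no torsion. So H_0 = Z.
rank ∂_1 = 9, rank ∂_2 = 20 ⇒ b_1 = 30 − 9 − 20 = 1; ∂_2 has invariant factor(s) [2] giving torsion. So H_1 = Z ⊕ Z/2.
rank ∂_2 = 20, rank ∂_3 = 0 ⇒ b_2 = 20 − 20 − 0 = 0. So H_2 = 0.

H_0 ≅ Z,  H_1 ≅ Z ⊕ Z/2,  H_2 = 0.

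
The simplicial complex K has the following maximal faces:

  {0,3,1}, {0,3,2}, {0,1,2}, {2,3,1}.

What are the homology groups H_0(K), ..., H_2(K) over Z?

K has 4 vertices, 6 edges, 4 triangles.
rank ∂_0 = 0, rank ∂_1 = 3 ⇒ b_0 = 4 − 0 − 3 = 1; all invariant factors of ∂_1 are 1 so no torsion. So H_0 ≅ Z.
rank ∂_1 = 3, rank ∂_2 = 3 ⇒ b_1 = 6 − 3 − 3 = 0; all invariant factors of ∂_2 are 1 so no torsion. So H_1 ≅ 0.
rank ∂_2 = 3, rank ∂_3 = 0 ⇒ b_2 = 4 − 3 − 0 = 1. So H_2 ≅ Z.

H_0 = Z,  H_1 = 0,  H_2 = Z.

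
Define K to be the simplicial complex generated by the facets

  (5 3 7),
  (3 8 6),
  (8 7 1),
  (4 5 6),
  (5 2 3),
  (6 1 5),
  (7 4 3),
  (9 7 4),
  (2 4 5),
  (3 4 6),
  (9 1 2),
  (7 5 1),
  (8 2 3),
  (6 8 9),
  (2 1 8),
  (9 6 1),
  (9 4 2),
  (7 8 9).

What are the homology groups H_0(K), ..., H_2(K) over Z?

H_0 = Z,  H_1 = Z ⊕ Z/2Z,  H_2 = 0.

Fix the vertex order 1 < 2 < 3 < 4 < 5 < 6 < 7 < 8 < 9 and write every simplex with vertices in increasing order. Then dim K = 2 and the simplices of K are:

  0-simplices (9): [1], [2], [3], [4], [5], [6], [7], [8], [9]
  1-simplices (27): (27 of them)
  2-simplices (18): [1,2,8], [1,2,9], [1,5,6], [1,5,7], [1,6,9], [1,7,8], [2,3,5], [2,3,8], [2,4,5], [2,4,9], [3,4,6], [3,4,7], [3,5,7], [3,6,8], [4,5,6], [4,7,9], [6,8,9], [7,8,9]

Hence C_0 ≅ Z^9, C_1 ≅ Z^27, C_2 ≅ Z^18.

Boundary ∂_1: C_1 → C_0 sends each edge [p,q] (with p < q) to q − p. For instance
  ∂[1,5] = [5] − [1].
As a 9×27 matrix over Z this has rank 8, with invariant factors (1,1,1,1,1,1,1,1).

∂_2: C_2 → C_1 maps a triangle to the signed sum of its edges. For instance
  ∂[4,7,9] = [7,9] − [4,9] + [4,7],
  ∂[4,5,6] = [5,6] − [4,6] + [4,5].
The resulting 27×18 matrix has rank 18, and its Smith normal form has invariant factors (1,1,1,1,1,1,1,1,1,1,1,1,1,1,1,1,1,2).

Reading off H_k = ker ∂_k / im ∂_{k+1}:

  H_0: rank C_0 − rank ∂_1 = 9 − 8 = 1, and the invariant factors of ∂_1 are all 1, so H_0 ≅ Z.
  H_1: rank ker ∂_1 − rank ∂_2 = (27 − 8) − 18 = 1, and ∂_2 has invariant factor 2 > 1, so H_1 ≅ Z ⊕ Z/2Z.
  H_2: rank ker ∂_2 − rank ∂_3 = (18 − 18) − 0 = 0, and there is no ∂_3, so H_2 ≅ 0.

As a check, the Euler characteristic is 9 − 27 + 18 = 0, which agrees with 1 − 1 + 0 = 0.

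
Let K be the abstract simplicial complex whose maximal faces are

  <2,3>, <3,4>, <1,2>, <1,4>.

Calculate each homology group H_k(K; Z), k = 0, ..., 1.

We work with the vertex ordering 1 < 2 < 3 < 4. The simplices of K, each written with vertices in increasing order, are:

  0-simplices (4): [1], [2], [3], [4]
  1-simplices (4): [1,2], [1,4], [2,3], [3,4]

giving chain groups C_0 ≅ Z^4, C_1 ≅ Z^4.

∂_1: C_1 → C_0 is given by ∂[p,q] = [q] − [p].
The 4×4 boundary matrix has rank 3 and Smith normal form diag(1,1,1).

Reading off H_k = ker ∂_k / im ∂_{k+1}:

  H_0: rank C_0 − rank ∂_1 = 4 − 3 = 1, and the invariant factors of ∂_1 are all 1, so H_0 ≅ Z.
  H_1: rank ker ∂_1 − rank ∂_2 = (4 − 3) − 0 = 1, and there is no ∂_2, so H_1 ≅ Z.

H_0 ≅ Z,  H_1 ≅ Z.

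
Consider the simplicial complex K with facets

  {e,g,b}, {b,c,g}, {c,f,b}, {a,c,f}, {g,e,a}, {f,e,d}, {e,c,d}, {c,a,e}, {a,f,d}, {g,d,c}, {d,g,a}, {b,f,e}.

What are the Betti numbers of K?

K has 7 vertices, 18 edges, 12 triangles.
rank ∂_0 = 0, rank ∂_1 = 6 ⇒ b_0 = 7 − 0 − 6 = 1; all invariant factors of ∂_1 are 1 so no torsion. So H_0 ≅ Z.
rank ∂_1 = 6, rank ∂_2 = 12 ⇒ b_1 = 18 − 6 − 12 = 0; ∂_2 has invariant factor(s) [2] giving torsion. So H_1 ≅ Z/2Z.
rank ∂_2 = 12, rank ∂_3 = 0 ⇒ b_2 = 12 − 12 − 0 = 0. So H_2 ≅ 0.

b_0 = 1, b_1 = 0, b_2 = 0.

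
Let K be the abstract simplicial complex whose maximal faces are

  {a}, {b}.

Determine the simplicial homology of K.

Fix the vertex order a < b and write every simplex with vertices in increasing order. Then dim K = 0 and the simplices of K are:

  0-simplices (2): a, b

Hence C_0 ≅ Z^2.

Reading off H_k = ker ∂_k / im ∂_{k+1}:

  H_0: rank C_0 − rank ∂_1 = 2 − 0 = 2, and there is no ∂_1, so H_0 = Z^2.

H_0 = Z^2.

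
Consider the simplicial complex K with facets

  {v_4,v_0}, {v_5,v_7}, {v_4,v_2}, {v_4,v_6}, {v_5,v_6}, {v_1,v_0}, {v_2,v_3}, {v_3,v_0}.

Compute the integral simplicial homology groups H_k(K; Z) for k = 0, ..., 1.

Fix the vertex order v_0 < v_1 < v_2 < v_3 < v_4 < v_5 < v_6 < v_7 and write every simplex with vertices in increasing order. Then dim K = 1 and the simplices of K are:

  0-simplices (8): [v_0], [v_1], [v_2], [v_3], [v_4], [v_5], [v_6], [v_7]
  1-simplices (8): [v_0,v_1], [v_0,v_3], [v_0,v_4], [v_2,v_3], [v_2,v_4], [v_4,v_6], [v_5,v_6], [v_5,v_7]

so the chain groups are C_0 ≅ Z^8, C_1 ≅ Z^8.

The boundary map ∂_1: C_1 → C_0 is given by ∂[p,q] = [q] − [p].
The 8×8 boundary matrix has rank 7 and Smith normal form diag(1,1,1,1,1,1,1).

Reading off H_k = ker ∂_k / im ∂_{k+1}:

  H_0: rank C_0 − rank ∂_1 = 8 − 7 = 1, and the invariant factors of ∂_1 are all 1, so H_0 ≅ Z.
  H_1: rank ker ∂_1 − rank ∂_2 = (8 − 7) − 0 = 1, and there is no ∂_2, so H_1 ≅ Z.

As a check, the Euler characteristic is 8 − 8 = 0, which agrees with 1 − 1 = 0.

H_0 = Z,  H_1 = Z.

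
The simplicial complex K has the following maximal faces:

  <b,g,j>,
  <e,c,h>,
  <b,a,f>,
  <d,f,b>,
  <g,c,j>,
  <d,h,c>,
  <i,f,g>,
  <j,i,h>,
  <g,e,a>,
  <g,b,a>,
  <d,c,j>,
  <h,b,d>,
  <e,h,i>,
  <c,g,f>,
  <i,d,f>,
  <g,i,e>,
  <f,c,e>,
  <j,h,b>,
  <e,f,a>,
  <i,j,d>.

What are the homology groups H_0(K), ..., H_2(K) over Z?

We work with the vertex ordering a < b < c < d < e < f < g < h < i < j. The simplices of K, each written with vertices in increasing order, are:

  0-simplices (10): a, b, c, d, e, f, g, h, i, j
  1-simplices (30): ab, ae, af, ag, bd, bf, bg, bh, bj, cd, ce, cf, cg, ch, cj, df, dh, di, dj, ef, eg, eh, ei, fg, fi, gi, gj, hi, hj, ij
  2-simplices (20): abf, abg, aef, aeg, bdf, bdh, bgj, bhj, cdh, cdj, cef, ceh, cfg, cgj, dfi, dij, egi, ehi, fgi, hij

Hence C_0 ≅ Z^10, C_1 ≅ Z^30, C_2 ≅ Z^20.

Boundary ∂_1: C_1 → C_0 sends each edge [p,q] (with p < q) to q − p. For instance
  ∂cj = j − c.
The resulting 10×30 matrix has rank 9, and its Smith normal form has invariant factors (1,1,1,1,1,1,1,1,1).

Boundary ∂_2: C_2 → C_1 acts by ∂[p,q,r] = [q,r] − [p,r] + [p,q]. For instance
  ∂dij = ij − dj + di,
  ∂aef = ef − af + ae.
The resulting 30×20 matrix has rank 20, and its Smith normal form has invariant factors (1,1,1,1,1,1,1,1,1,1,1,1,1,1,1,1,1,1,1,2).

Reading off H_k = ker ∂_k / im ∂_{k+1}:

  H_0: rank C_0 − rank ∂_1 = 10 − 9 = 1, and the invariant factors of ∂_1 are all 1, so H_0 = Z.
  H_1: rank ker ∂_1 − rank ∂_2 = (30 − 9) − 20 = 1, and ∂_2 has invariant factor 2 > 1, so H_1 = Z ⊕ Z/2.
  H_2: rank ker ∂_2 − rank ∂_3 = (20 − 20) − 0 = 0, and there is no ∂_3, so H_2 = 0.

H_0 = Z,  H_1 = Z ⊕ Z/2,  H_2 = 0.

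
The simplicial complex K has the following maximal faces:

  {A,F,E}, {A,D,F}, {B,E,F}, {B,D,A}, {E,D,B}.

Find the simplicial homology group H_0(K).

H_0 = Z.

Order the vertices as A < B < D < E < F. Listing each simplex with vertices in this order, K has dimension 2 with simplices:

  0-simplices (5): A, B, D, E, F
  1-simplices (10): AB, AD, AE, AF, BD, BE, BF, DE, DF, EF
  2-simplices (5): ABD, ADF, AEF, BDE, BEF

so the chain groups are C_0 ≅ Z^5, C_1 ≅ Z^10, C_2 ≅ Z^5.

Boundary ∂_1: C_1 → C_0 maps an edge to its endpoints' difference, ∂[p,q] = q − p. For instance
  ∂AF = F − A.
The resulting 5×10 matrix has rank 4, and its Smith normal form has invariant factors (1,1,1,1).

∂_2: C_2 → C_1 acts by ∂[p,q,r] = [q,r] − [p,r] + [p,q]. For instance
  ∂ABD = BD − AD + AB,
  ∂ADF = DF − AF + AD.
As a 10×5 matrix over Z this has rank 5, with invariant factors (1,1,1,1,1).

Computing H_k = (kernel of ∂_k) / (image of ∂_{k+1}):

  H_0: rank C_0 − rank ∂_1 = 5 − 4 = 1, and the invariant factors of ∂_1 are all 1, so H_0 ≅ Z.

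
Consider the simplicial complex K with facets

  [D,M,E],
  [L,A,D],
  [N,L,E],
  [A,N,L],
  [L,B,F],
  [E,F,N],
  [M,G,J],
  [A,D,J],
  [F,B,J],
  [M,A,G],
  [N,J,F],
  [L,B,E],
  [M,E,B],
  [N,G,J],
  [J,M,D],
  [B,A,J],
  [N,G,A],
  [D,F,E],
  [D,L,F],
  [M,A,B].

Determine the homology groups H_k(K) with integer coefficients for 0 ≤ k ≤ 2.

K has 10 vertices, 30 edges, 20 triangles.
rank ∂_0 = 0, rank ∂_1 = 9 ⇒ b_0 = 10 − 0 − 9 = 1; all invariant factors of ∂_1 are 1 so no torsion. So H_0 = Z.
rank ∂_1 = 9, rank ∂_2 = 20 ⇒ b_1 = 30 − 9 − 20 = 1; ∂_2 has invariant factor(s) [2] giving torsion. So H_1 = Z × Z/2.
rank ∂_2 = 20, rank ∂_3 = 0 ⇒ b_2 = 20 − 20 − 0 = 0. So H_2 = 0.

H_0 = Z,  H_1 = Z × Z/2,  H_2 = 0.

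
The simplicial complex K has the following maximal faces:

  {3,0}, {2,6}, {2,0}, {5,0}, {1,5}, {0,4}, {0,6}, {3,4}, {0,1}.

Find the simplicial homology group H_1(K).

We work with the vertex ordering 0 < 1 < 2 < 3 < 4 < 5 < 6. The simplices of K, each written with vertices in increasing order, are:

  0-simplices (7): [0], [1], [2], [3], [4], [5], [6]
  1-simplices (9): [0,1], [0,2], [0,3], [0,4], [0,5], [0,6], [1,5], [2,6], [3,4]

giving chain groups C_0 ≅ Z^7, C_1 ≅ Z^9.

∂_1: C_1 → C_0 is given by ∂[p,q] = [q] − [p].
This gives a 7×9 integer matrix of rank 6; reducing to Smith normal form yields diagonal entries (1,1,1,1,1,1).

Reading off H_k = ker ∂_k / im ∂_{k+1}:

  H_1: rank ker ∂_1 − rank ∂_2 = (9 − 6) − 0 = 3, and there is no ∂_2, so H_1 ≅ Z^3.

H_1 = Z^3.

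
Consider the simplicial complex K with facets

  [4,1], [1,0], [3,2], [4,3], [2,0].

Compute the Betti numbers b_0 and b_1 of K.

We work with the vertex ordering 0 < 1 < 2 < 3 < 4. The simplices of K, each written with vertices in increasing order, are:

  0-simplices (5): [0], [1], [2], [3], [4]
  1-simplices (5): [0,1], [0,2], [1,4], [2,3], [3,4]

so the chain groups are C_0 ≅ Z^5, C_1 ≅ Z^5.

∂_1: C_1 → C_0 sends each edge [p,q] (with p < q) to q − p. For instance
  ∂[0,1] = [1] − [0].
The resulting 5×5 matrix has rank 4, and its Smith normal form has invariant factors (1,1,1,1).

From H_k ≅ ker(∂_k) / im(∂_{k+1}) we obtain:

  H_0: rank C_0 − rank ∂_1 = 5 − 4 = 1, and the invariant factors of ∂_1 are all 1, so H_0 ≅ Z.
  H_1: rank ker ∂_1 − rank ∂_2 = (5 − 4) − 0 = 1, and there is no ∂_2, so H_1 ≅ Z.

Hence the Betti numbers are b_0 = 1, b_1 = 1.

b_0 = 1, b_1 = 1.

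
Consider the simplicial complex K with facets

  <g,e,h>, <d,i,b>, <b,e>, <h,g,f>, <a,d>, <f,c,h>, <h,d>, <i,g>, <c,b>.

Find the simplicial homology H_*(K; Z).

Take the total order a < b < c < d < e < f < g < h < i on the vertex set. Then K (dimension 2) consists of the simplices:

  0-simplices (9): a, b, c, d, e, f, g, h, i
  1-simplices (15): ad, bc, bd, be, bi, cf, ch, dh, di, eg, eh, fg, fh, gh, gi
  2-simplices (4): bdi, cfh, egh, fgh

so the chain groups are C_0 ≅ Z^9, C_1 ≅ Z^15, C_2 ≅ Z^4.

∂_1: C_1 → C_0 is given by ∂[p,q] = [q] − [p].
The 9×15 boundary matrix has rank 8 and Smith normal form diag(1,1,1,1,1,1,1,1).

Boundary ∂_2: C_2 → C_1 acts by ∂[p,q,r] = [q,r] − [p,r] + [p,q]. For instance
  ∂fgh = gh − fh + fg,
  ∂bdi = di − bi + bd.
The 15×4 boundary matrix has rank 4 and Smith normal form diag(1,1,1,1).

From H_k ≅ ker(∂_k) / im(∂_{k+1}) we obtain:

  H_0: rank C_0 − rank ∂_1 = 9 − 8 = 1, and the invariant factors of ∂_1 are all 1, so H_0 ≅ Z.
  H_1: rank ker ∂_1 − rank ∂_2 = (15 − 8) − 4 = 3, and the invariant factors of ∂_2 are all 1, so H_1 ≅ Z^3.
  H_2: rank ker ∂_2 − rank ∂_3 = (4 − 4) − 0 = 0, and there is no ∂_3, so H_2 ≅ 0.

As a check, the Euler characteristic is 9 − 15 + 4 = -2, which agrees with 1 − 3 + 0 = -2.

H_0 = Z,  H_1 = Z^3,  H_2 = 0.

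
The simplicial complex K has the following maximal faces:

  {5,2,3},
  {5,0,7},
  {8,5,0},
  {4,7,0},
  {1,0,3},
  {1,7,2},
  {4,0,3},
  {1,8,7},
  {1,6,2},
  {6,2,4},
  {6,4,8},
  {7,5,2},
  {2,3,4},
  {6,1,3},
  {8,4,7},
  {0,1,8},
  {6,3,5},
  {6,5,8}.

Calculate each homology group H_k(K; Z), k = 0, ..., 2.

H_0 ≅ Z,  H_1 ≅ Z ⊕ Z/2Z,  H_2 = 0.

Take the total order 0 < 1 < 2 < 3 < 4 < 5 < 6 < 7 < 8 on the vertex set. Then K (dimension 2) consists of the simplices:

  0-simplices (9): [0], [1], [2], [3], [4], [5], [6], [7], [8]
  1-simplices (27): (27 of them)
  2-simplices (18): [0,1,3], [0,1,8], [0,3,4], [0,4,7], [0,5,7], [0,5,8], [1,2,6], [1,2,7], [1,3,6], [1,7,8], [2,3,4], [2,3,5], [2,4,6], [2,5,7], [3,5,6], [4,6,8], [4,7,8], [5,6,8]

so the chain groups are C_0 ≅ Z^9, C_1 ≅ Z^27, C_2 ≅ Z^18.

Boundary ∂_1: C_1 → C_0 is given by ∂[p,q] = [q] − [p]. For instance
  ∂[2,6] = [6] − [2].
The 9×27 boundary matrix has rank 8 and Smith normal form diag(1,1,1,1,1,1,1,1).

∂_2: C_2 → C_1 sends each 2-simplex [p,q,r] to [q,r] − [p,r] + [p,q]. For instance
  ∂[3,5,6] = [5,6] − [3,6] + [3,5],
  ∂[0,5,7] = [5,7] − [0,7] + [0,5].
The 27×18 boundary matrix has rank 18 and Smith normal form diag(1,1,1,1,1,1,1,1,1,1,1,1,1,1,1,1,1,2).

Reading off H_k = ker ∂_k / im ∂_{k+1}:

  H_0: rank C_0 − rank ∂_1 = 9 − 8 = 1, and the invariant factors of ∂_1 are all 1, so H_0 = Z.
  H_1: rank ker ∂_1 − rank ∂_2 = (27 − 8) − 18 = 1, and ∂_2 has invariant factor 2 > 1, so H_1 = Z ⊕ Z/2Z.
  H_2: rank ker ∂_2 − rank ∂_3 = (18 − 18) − 0 = 0, and there is no ∂_3, so H_2 = 0.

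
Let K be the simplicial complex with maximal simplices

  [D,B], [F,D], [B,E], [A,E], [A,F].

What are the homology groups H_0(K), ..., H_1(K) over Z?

H_0 ≅ Z,  H_1 ≅ Z.

Order the vertices as A < B < D < E < F. Listing each simplex with vertices in this order, K has dimension 1 with simplices:

  0-simplices (5): A, B, D, E, F
  1-simplices (5): AE, AF, BD, BE, DF

Hence C_0 ≅ Z^5, C_1 ≅ Z^5.

∂_1: C_1 → C_0 is given by ∂[p,q] = [q] − [p].
The 5×5 boundary matrix has rank 4 and Smith normal form diag(1,1,1,1).

Computing H_k = (kernel of ∂_k) / (image of ∂_{k+1}):

  H_0: rank C_0 − rank ∂_1 = 5 − 4 = 1, and the invariant factors of ∂_1 are all 1, so H_0 = Z.
  H_1: rank ker ∂_1 − rank ∂_2 = (5 − 4) − 0 = 1, and there is no ∂_2, so H_1 = Z.

(K is a triangulation of the circle S^1.)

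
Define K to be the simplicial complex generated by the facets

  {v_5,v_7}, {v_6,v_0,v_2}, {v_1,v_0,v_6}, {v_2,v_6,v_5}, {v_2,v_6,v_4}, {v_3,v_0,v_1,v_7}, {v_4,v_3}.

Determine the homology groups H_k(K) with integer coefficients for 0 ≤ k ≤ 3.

H_0 = Z,  H_1 = Z^2,  H_2 = 0,  H_3 = 0.

We work with the vertex ordering v_0 < v_1 < v_2 < v_3 < v_4 < v_5 < v_6 < v_7. The simplices of K, each written with vertices in increasing order, are:

  0-simplices (8): [v_0], [v_1], [v_2], [v_3], [v_4], [v_5], [v_6], [v_7]
  1-simplices (16): (16 of them)
  2-simplices (8): [v_0,v_1,v_3], [v_0,v_1,v_6], [v_0,v_1,v_7], [v_0,v_2,v_6], [v_0,v_3,v_7], [v_1,v_3,v_7], [v_2,v_4,v_6], [v_2,v_5,v_6]
  3-simplices (1): [v_0,v_1,v_3,v_7]

Hence C_0 ≅ Z^8, C_1 ≅ Z^16, C_2 ≅ Z^8, C_3 ≅ Z^1.

Boundary ∂_1: C_1 → C_0 maps an edge to its endpoints' difference, ∂[p,q] = q − p.
This gives a 8×16 integer matrix of rank 7; reducing to Smith normal form yields diagonal entries (1,1,1,1,1,1,1).

∂_2: C_2 → C_1 sends each 2-simplex [p,q,r] to [q,r] − [p,r] + [p,q]. For instance
  ∂[v_0,v_1,v_3] = [v_1,v_3] − [v_0,v_3] + [v_0,v_1],
  ∂[v_2,v_4,v_6] = [v_4,v_6] − [v_2,v_6] + [v_2,v_4].
The 16×8 boundary matrix has rank 7 and Smith normal form diag(1,1,1,1,1,1,1).

The boundary map ∂_3: C_3 → C_2 sends each 3-simplex σ to the alternating sum Σ_i (−1)^i (σ with its i-th vertex removed). For instance
  ∂[v_0,v_1,v_3,v_7] = [v_1,v_3,v_7] − [v_0,v_3,v_7] + [v_0,v_1,v_7] − [v_0,v_1,v_3].
The 8×1 boundary matrix has rank 1 and Smith normal form diag(1).

From H_k ≅ ker(∂_k) / im(∂_{k+1}) we obtain:

  H_0: rank C_0 − rank ∂_1 = 8 − 7 = 1, and the invariant factors of ∂_1 are all 1, so H_0 = Z.
  H_1: rank ker ∂_1 − rank ∂_2 = (16 − 7) − 7 = 2, and the invariant factors of ∂_2 are all 1, so H_1 = Z^2.
  H_2: rank ker ∂_2 − rank ∂_3 = (8 − 7) − 1 = 0, and the invariant factors of ∂_3 are all 1, so H_2 = 0.
  H_3: rank ker ∂_3 − rank ∂_4 = (1 − 1) − 0 = 0, and there is no ∂_4, so H_3 = 0.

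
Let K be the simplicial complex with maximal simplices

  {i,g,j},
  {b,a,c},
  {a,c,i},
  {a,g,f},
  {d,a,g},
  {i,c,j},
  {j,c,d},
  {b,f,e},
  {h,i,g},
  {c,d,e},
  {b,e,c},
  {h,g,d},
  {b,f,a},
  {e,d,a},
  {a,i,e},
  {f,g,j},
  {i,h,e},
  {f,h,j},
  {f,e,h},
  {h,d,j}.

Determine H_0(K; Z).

H_0 = Z.

Fix the vertex order a < b < c < d < e < f < g < h < i < j and write every simplex with vertices in increasing order. Then dim K = 2 and the simplices of K are:

  0-simplices (10): a, b, c, d, e, f, g, h, i, j
  1-simplices (30): ab, ac, ad, ae, af, ag, ai, bc, be, bf, cd, ce, ci, cj, de, dg, dh, dj, ef, eh, ei, fg, fh, fj, gh, gi, gj, hi, hj, ij
  2-simplices (20): abc, abf, aci, ade, adg, aei, afg, bce, bef, cde, cdj, cij, dgh, dhj, efh, ehi, fgj, fhj, ghi, gij

so the chain groups are C_0 ≅ Z^10, C_1 ≅ Z^30, C_2 ≅ Z^20.

The boundary map ∂_1: C_1 → C_0 sends each edge [p,q] (with p < q) to q − p. For instance
  ∂cj = j − c.
The resulting 10×30 matrix has rank 9, and its Smith normal form has invariant factors (1,1,1,1,1,1,1,1,1).

Boundary ∂_2: C_2 → C_1 acts by ∂[p,q,r] = [q,r] − [p,r] + [p,q]. For instance
  ∂efh = fh − eh + ef,
  ∂fgj = gj − fj + fg.
The 30×20 boundary matrix has rank 20 and Smith normal form diag(1,1,1,1,1,1,1,1,1,1,1,1,1,1,1,1,1,1,1,2).

Computing H_k = (kernel of ∂_k) / (image of ∂_{k+1}):

  H_0: rank C_0 − rank ∂_1 = 10 − 9 = 1, and the invariant factors of ∂_1 are all 1, so H_0 = Z.

(K is a triangulation of the Klein bottle.)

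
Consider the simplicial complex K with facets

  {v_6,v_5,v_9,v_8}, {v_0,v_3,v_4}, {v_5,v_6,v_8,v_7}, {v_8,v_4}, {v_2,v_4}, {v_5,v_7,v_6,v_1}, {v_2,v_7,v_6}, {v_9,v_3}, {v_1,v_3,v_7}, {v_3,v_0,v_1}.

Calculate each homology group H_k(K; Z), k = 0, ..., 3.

H_0 = Z,  H_1 = Z^3,  H_2 = 0,  H_3 = 0.

Order the vertices as v_0 < v_1 < v_2 < v_3 < v_4 < v_5 < v_6 < v_7 < v_8 < v_9. Listing each simplex with vertices in this order, K has dimension 3 with simplices:

  0-simplices (10): [v_0], [v_1], [v_2], [v_3], [v_4], [v_5], [v_6], [v_7], [v_8], [v_9]
  1-simplices (23): (23 of them)
  2-simplices (14): (14 of them)
  3-simplices (3): [v_1,v_5,v_6,v_7], [v_5,v_6,v_7,v_8], [v_5,v_6,v_8,v_9]

so the chain groups are C_0 ≅ Z^10, C_1 ≅ Z^23, C_2 ≅ Z^14, C_3 ≅ Z^3.

∂_1: C_1 → C_0 is given by ∂[p,q] = [q] − [p]. For instance
  ∂[v_5,v_7] = [v_7] − [v_5].
This gives a 10×23 integer matrix of rank 9; reducing to Smith normal form yields diagonal entries (1,1,1,1,1,1,1,1,1).

The boundary map ∂_2: C_2 → C_1 maps a triangle to the signed sum of its edges. For instance
  ∂[v_1,v_5,v_6] = [v_5,v_6] − [v_1,v_6] + [v_1,v_5],
  ∂[v_6,v_7,v_8] = [v_7,v_8] − [v_6,v_8] + [v_6,v_7].
As a 23×14 matrix over Z this has rank 11, with invariant factors (1,1,1,1,1,1,1,1,1,1,1).

∂_3: C_3 → C_2 sends each 3-simplex σ to the alternating sum Σ_i (−1)^i (σ with its i-th vertex removed). For instance
  ∂[v_5,v_6,v_7,v_8] = [v_6,v_7,v_8] − [v_5,v_7,v_8] + [v_5,v_6,v_8] − [v_5,v_6,v_7],
  ∂[v_5,v_6,v_8,v_9] = [v_6,v_8,v_9] − [v_5,v_8,v_9] + [v_5,v_6,v_9] − [v_5,v_6,v_8].
This gives a 14×3 integer matrix of rank 3; reducing to Smith normal form yields diagonal entries (1,1,1).

Computing H_k = (kernel of ∂_k) / (image of ∂_{k+1}):

  H_0: rank C_0 − rank ∂_1 = 10 − 9 = 1, and the invariant factors of ∂_1 are all 1, so H_0 ≅ Z.
  H_1: rank ker ∂_1 − rank ∂_2 = (23 − 9) − 11 = 3, and the invariant factors of ∂_2 are all 1, so H_1 ≅ Z^3.
  H_2: rank ker ∂_2 − rank ∂_3 = (14 − 11) − 3 = 0, and the invariant factors of ∂_3 are all 1, so H_2 ≅ 0.
  H_3: rank ker ∂_3 − rank ∂_4 = (3 − 3) − 0 = 0, and there is no ∂_4, so H_3 ≅ 0.

As a check, the Euler characteristic is 10 − 23 + 14 − 3 = -2, which agrees with 1 − 3 + 0 − 0 = -2.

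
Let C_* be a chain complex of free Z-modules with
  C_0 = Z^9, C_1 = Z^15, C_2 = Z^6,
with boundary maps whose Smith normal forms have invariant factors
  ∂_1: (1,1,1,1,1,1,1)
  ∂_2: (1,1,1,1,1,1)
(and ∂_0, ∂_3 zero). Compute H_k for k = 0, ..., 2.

H_0 = Z^2,  H_1 = Z^2,  H_2 = 0.

H_0: b_0 = 9 − 0 − 7 = 2; torsion from ∂_1 factors > 1: none. So H_0 = Z^2.
H_1: b_1 = 15 − 7 − 6 = 2; torsion from ∂_2 factors > 1: none. So H_1 = Z^2.
H_2: b_2 = 6 − 6 − 0 = 0; torsion from ∂_3 factors > 1: none. So H_2 = 0.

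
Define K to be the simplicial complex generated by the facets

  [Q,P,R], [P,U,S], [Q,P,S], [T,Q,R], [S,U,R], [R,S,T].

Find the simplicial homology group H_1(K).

K has 6 vertices, 12 edges, 6 triangles.
rank ∂_1 = 5, rank ∂_2 = 6 ⇒ b_1 = 12 − 5 − 6 = 1; all invariant factors of ∂_2 are 1 so no torsion. So H_1 = Z.

H_1 ≅ Z.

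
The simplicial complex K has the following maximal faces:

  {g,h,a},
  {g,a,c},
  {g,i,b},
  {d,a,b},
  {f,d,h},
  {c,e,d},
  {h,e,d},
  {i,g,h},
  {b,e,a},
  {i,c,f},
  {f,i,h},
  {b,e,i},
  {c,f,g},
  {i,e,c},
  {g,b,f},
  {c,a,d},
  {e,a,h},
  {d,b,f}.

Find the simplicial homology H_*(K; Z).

H_0 ≅ Z,  H_1 ≅ Z × Z/2,  H_2 = 0.

We work with the vertex ordering a < b < c < d < e < f < g < h < i. The simplices of K, each written with vertices in increasing order, are:

  0-simplices (9): a, b, c, d, e, f, g, h, i
  1-simplices (27): ab, ac, ad, ae, ag, ah, bd, be, bf, bg, bi, cd, ce, cf, cg, ci, de, df, dh, eh, ei, fg, fh, fi, gh, gi, hi
  2-simplices (18): abd, abe, acd, acg, aeh, agh, bdf, bei, bfg, bgi, cde, cei, cfg, cfi, deh, dfh, fhi, ghi

so the chain groups are C_0 ≅ Z^9, C_1 ≅ Z^27, C_2 ≅ Z^18.

The boundary map ∂_1: C_1 → C_0 maps an edge to its endpoints' difference, ∂[p,q] = q − p.
The 9×27 boundary matrix has rank 8 and Smith normal form diag(1,1,1,1,1,1,1,1).

Boundary ∂_2: C_2 → C_1 maps a triangle to the signed sum of its edges. For instance
  ∂ghi = hi − gi + gh,
  ∂acd = cd − ad + ac.
The 27×18 boundary matrix has rank 18 and Smith normal form diag(1,1,1,1,1,1,1,1,1,1,1,1,1,1,1,1,1,2).

From H_k ≅ ker(∂_k) / im(∂_{k+1}) we obtain:

  H_0: rank C_0 − rank ∂_1 = 9 − 8 = 1, and the invariant factors of ∂_1 are all 1, so H_0 ≅ Z.
  H_1: rank ker ∂_1 − rank ∂_2 = (27 − 8) − 18 = 1, and ∂_2 has invariant factor 2 > 1, so H_1 ≅ Z × Z/2.
  H_2: rank ker ∂_2 − rank ∂_3 = (18 − 18) − 0 = 0, and there is no ∂_3, so H_2 ≅ 0.

As a check, the Euler characteristic is 9 − 27 + 18 = 0, which agrees with 1 − 1 + 0 = 0.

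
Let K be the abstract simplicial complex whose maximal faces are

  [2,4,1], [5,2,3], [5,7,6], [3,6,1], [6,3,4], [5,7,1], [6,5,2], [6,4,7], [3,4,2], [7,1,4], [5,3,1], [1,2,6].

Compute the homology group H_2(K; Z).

H_2 ≅ 0.

Fix the vertex order 1 < 2 < 3 < 4 < 5 < 6 < 7 and write every simplex with vertices in increasing order. Then dim K = 2 and the simplices of K are:

  0-simplices (7): [1], [2], [3], [4], [5], [6], [7]
  1-simplices (18): [1,2], [1,3], [1,4], [1,5], [1,6], [1,7], [2,3], [2,4], [2,5], [2,6], [3,4], [3,5], [3,6], [4,6], [4,7], [5,6], [5,7], [6,7]
  2-simplices (12): [1,2,4], [1,2,6], [1,3,5], [1,3,6], [1,4,7], [1,5,7], [2,3,4], [2,3,5], [2,5,6], [3,4,6], [4,6,7], [5,6,7]

Hence C_0 ≅ Z^7, C_1 ≅ Z^18, C_2 ≅ Z^12.

Boundary ∂_1: C_1 → C_0 sends each edge [p,q] (with p < q) to q − p.
This gives a 7×18 integer matrix of rank 6; reducing to Smith normal form yields diagonal entries (1,1,1,1,1,1).

∂_2: C_2 → C_1 acts by ∂[p,q,r] = [q,r] − [p,r] + [p,q]. For instance
  ∂[1,3,5] = [3,5] − [1,5] + [1,3],
  ∂[2,3,5] = [3,5] − [2,5] + [2,3].
The resulting 18×12 matrix has rank 12, and its Smith normal form has invariant factors (1,1,1,1,1,1,1,1,1,1,1,2).

Now H_k = ker ∂_k / im ∂_{k+1}, so:

  H_2: rank ker ∂_2 − rank ∂_3 = (12 − 12) − 0 = 0, and there is no ∂_3, so H_2 ≅ 0.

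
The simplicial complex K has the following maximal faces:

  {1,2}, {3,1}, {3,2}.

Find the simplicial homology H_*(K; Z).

K has 3 vertices, 3 edges.
rank ∂_0 = 0, rank ∂_1 = 2 ⇒ b_0 = 3 − 0 − 2 = 1; all invariant factors of ∂_1 are 1 so no torsion. So H_0 = Z.
rank ∂_1 = 2, rank ∂_2 = 0 ⇒ b_1 = 3 − 2 − 0 = 1. So H_1 = Z.

H_0 ≅ Z,  H_1 ≅ Z.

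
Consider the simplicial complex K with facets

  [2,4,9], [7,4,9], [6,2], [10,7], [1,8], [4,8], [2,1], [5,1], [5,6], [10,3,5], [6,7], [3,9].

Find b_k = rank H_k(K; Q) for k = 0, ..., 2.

Take the total order 1 < 2 < 3 < 4 < 5 < 6 < 7 < 8 < 9 < 10 on the vertex set. Then K (dimension 2) consists of the simplices:

  0-simplices (10): [1], [2], [3], [4], [5], [6], [7], [8], [9], [10]
  1-simplices (17): [1,2], [1,5], [1,8], [2,4], [2,6], [2,9], [3,5], [3,9], [3,10], [4,7], [4,8], [4,9], [5,6], [5,10], [6,7], [7,9], [7,10]
  2-simplices (3): [2,4,9], [3,5,10], [4,7,9]

Hence C_0 ≅ Z^10, C_1 ≅ Z^17, C_2 ≅ Z^3.

The boundary map ∂_1: C_1 → C_0 maps an edge to its endpoints' difference, ∂[p,q] = q − p.
The resulting 10×17 matrix has rank 9, and its Smith normal form has invariant factors (1,1,1,1,1,1,1,1,1).

The boundary map ∂_2: C_2 → C_1 sends each 2-simplex [p,q,r] to [q,r] − [p,r] + [p,q]. For instance
  ∂[4,7,9] = [7,9] − [4,9] + [4,7],
  ∂[2,4,9] = [4,9] − [2,9] + [2,4].
The resulting 17×3 matrix has rank 3, and its Smith normal form has invariant factors (1,1,1).

From H_k ≅ ker(∂_k) / im(∂_{k+1}) we obtain:

  H_0: rank C_0 − rank ∂_1 = 10 − 9 = 1, and the invariant factors of ∂_1 are all 1, so H_0 = Z.
  H_1: rank ker ∂_1 − rank ∂_2 = (17 − 9) − 3 = 5, and the invariant factors of ∂_2 are all 1, so H_1 = Z^5.
  H_2: rank ker ∂_2 − rank ∂_3 = (3 − 3) − 0 = 0, and there is no ∂_3, so H_2 = 0.

Hence the Betti numbers are b_0 = 1, b_1 = 5, b_2 = 0.

b_0 = 1, b_1 = 5, b_2 = 0.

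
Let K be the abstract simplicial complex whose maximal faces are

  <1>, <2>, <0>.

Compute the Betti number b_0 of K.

b_0 = 3.

Fix the vertex order 0 < 1 < 2 and write every simplex with vertices in increasing order. Then dim K = 0 and the simplices of K are:

  0-simplices (3): [0], [1], [2]

Hence C_0 ≅ Z^3.

Computing H_k = (kernel of ∂_k) / (image of ∂_{k+1}):

  H_0: rank C_0 − rank ∂_1 = 3 − 0 = 3, and there is no ∂_1, so H_0 = Z^3.

Hence the Betti numbers are b_0 = 3.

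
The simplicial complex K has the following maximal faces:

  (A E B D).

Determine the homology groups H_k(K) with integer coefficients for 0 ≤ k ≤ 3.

H_0 = Z,  H_1 = 0,  H_2 = 0,  H_3 = 0.

Fix the vertex order A < B < D < E and write every simplex with vertices in increasing order. Then dim K = 3 and the simplices of K are:

  0-simplices (4): A, B, D, E
  1-simplices (6): AB, AD, AE, BD, BE, DE
  2-simplices (4): ABD, ABE, ADE, BDE
  3-simplices (1): ABDE

giving chain groups C_0 ≅ Z^4, C_1 ≅ Z^6, C_2 ≅ Z^4, C_3 ≅ Z^1.

The boundary map ∂_1: C_1 → C_0 sends each edge [p,q] (with p < q) to q − p.
The resulting 4×6 matrix has rank 3, and its Smith normal form has invariant factors (1,1,1).

∂_2: C_2 → C_1 maps a triangle to the signed sum of its edges. For instance
  ∂ABE = BE − AE + AB,
  ∂ADE = DE − AE + AD.
The 6×4 boundary matrix has rank 3 and Smith normal form diag(1,1,1).

∂_3: C_3 → C_2 sends each 3-simplex σ to the alternating sum Σ_i (−1)^i (σ with its i-th vertex removed). For instance
  ∂ABDE = BDE − ADE + ABE − ABD.
As a 4×1 matrix over Z this has rank 1, with invariant factors (1).

Reading off H_k = ker ∂_k / im ∂_{k+1}:

  H_0: rank C_0 − rank ∂_1 = 4 − 3 = 1, and the invariant factors of ∂_1 are all 1, so H_0 = Z.
  H_1: rank ker ∂_1 − rank ∂_2 = (6 − 3) − 3 = 0, and the invariant factors of ∂_2 are all 1, so H_1 = 0.
  H_2: rank ker ∂_2 − rank ∂_3 = (4 − 3) − 1 = 0, and the invariant factors of ∂_3 are all 1, so H_2 = 0.
  H_3: rank ker ∂_3 − rank ∂_4 = (1 − 1) − 0 = 0, and there is no ∂_4, so H_3 = 0.

(K is a triangulation of the 3-simplex.)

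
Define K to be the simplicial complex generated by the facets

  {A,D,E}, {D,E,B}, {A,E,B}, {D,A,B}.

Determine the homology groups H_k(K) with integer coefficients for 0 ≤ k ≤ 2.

Order the vertices as A < B < D < E. Listing each simplex with vertices in this order, K has dimension 2 with simplices:

  0-simplices (4): A, B, D, E
  1-simplices (6): AB, AD, AE, BD, BE, DE
  2-simplices (4): ABD, ABE, ADE, BDE

Hence C_0 ≅ Z^4, C_1 ≅ Z^6, C_2 ≅ Z^4.

∂_1: C_1 → C_0 sends each edge [p,q] (with p < q) to q − p. For instance
  ∂DE = E − D.
This gives a 4×6 integer matrix of rank 3; reducing to Smith normal form yields diagonal entries (1,1,1).

Boundary ∂_2: C_2 → C_1 maps a triangle to the signed sum of its edges. For instance
  ∂ABE = BE − AE + AB,
  ∂ABD = BD − AD + AB.
As a 6×4 matrix over Z this has rank 3, with invariant factors (1,1,1).

Now H_k = ker ∂_k / im ∂_{k+1}, so:

  H_0: rank C_0 − rank ∂_1 = 4 − 3 = 1, and the invariant factors of ∂_1 are all 1, so H_0 ≅ Z.
  H_1: rank ker ∂_1 − rank ∂_2 = (6 − 3) − 3 = 0, and the invariant factors of ∂_2 are all 1, so H_1 ≅ 0.
  H_2: rank ker ∂_2 − rank ∂_3 = (4 − 3) − 0 = 1, and there is no ∂_3, so H_2 ≅ Z.

As a check, the Euler characteristic is 4 − 6 + 4 = 2, which agrees with 1 − 0 + 1 = 2.

H_0 = Z,  H_1 = 0,  H_2 = Z.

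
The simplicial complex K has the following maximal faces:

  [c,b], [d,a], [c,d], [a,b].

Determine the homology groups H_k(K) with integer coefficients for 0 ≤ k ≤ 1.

Order the vertices as a < b < c < d. Listing each simplex with vertices in this order, K has dimension 1 with simplices:

  0-simplices (4): a, b, c, d
  1-simplices (4): ab, ad, bc, cd

giving chain groups C_0 ≅ Z^4, C_1 ≅ Z^4.

The boundary map ∂_1: C_1 → C_0 is given by ∂[p,q] = [q] − [p]. For instance
  ∂cd = d − c.
The 4×4 boundary matrix has rank 3 and Smith normal form diag(1,1,1).

From H_k ≅ ker(∂_k) / im(∂_{k+1}) we obtain:

  H_0: rank C_0 − rank ∂_1 = 4 − 3 = 1, and the invariant factors of ∂_1 are all 1, so H_0 ≅ Z.
  H_1: rank ker ∂_1 − rank ∂_2 = (4 − 3) − 0 = 1, and there is no ∂_2, so H_1 ≅ Z.

As a check, the Euler characteristic is 4 − 4 = 0, which agrees with 1 − 1 = 0.
(K is a triangulation of the circle S^1.)

H_0 ≅ Z,  H_1 ≅ Z.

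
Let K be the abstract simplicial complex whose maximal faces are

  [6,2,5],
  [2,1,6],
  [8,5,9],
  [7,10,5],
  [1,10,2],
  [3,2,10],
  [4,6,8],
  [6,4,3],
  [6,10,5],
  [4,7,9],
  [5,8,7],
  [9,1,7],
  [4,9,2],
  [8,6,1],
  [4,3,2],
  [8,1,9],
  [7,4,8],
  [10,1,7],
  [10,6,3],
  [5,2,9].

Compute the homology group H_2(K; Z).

H_2 ≅ 0.

We work with the vertex ordering 1 < 2 < 3 < 4 < 5 < 6 < 7 < 8 < 9 < 10. The simplices of K, each written with vertices in increasing order, are:

  0-simplices (10): [1], [2], [3], [4], [5], [6], [7], [8], [9], [10]
  1-simplices (30): (30 of them)
  2-simplices (20): (20 of them)

giving chain groups C_0 ≅ Z^10, C_1 ≅ Z^30, C_2 ≅ Z^20.

The boundary map ∂_1: C_1 → C_0 sends each edge [p,q] (with p < q) to q − p. For instance
  ∂[7,9] = [9] − [7].
The resulting 10×30 matrix has rank 9, and its Smith normal form has invariant factors (1,1,1,1,1,1,1,1,1).

∂_2: C_2 → C_1 maps a triangle to the signed sum of its edges. For instance
  ∂[1,2,10] = [2,10] − [1,10] + [1,2],
  ∂[3,6,10] = [6,10] − [3,10] + [3,6].
The resulting 30×20 matrix has rank 20, and its Smith normal form has invariant factors (1,1,1,1,1,1,1,1,1,1,1,1,1,1,1,1,1,1,1,2).

Reading off H_k = ker ∂_k / im ∂_{k+1}:

  H_2: rank ker ∂_2 − rank ∂_3 = (20 − 20) − 0 = 0, and there is no ∂_3, so H_2 = 0.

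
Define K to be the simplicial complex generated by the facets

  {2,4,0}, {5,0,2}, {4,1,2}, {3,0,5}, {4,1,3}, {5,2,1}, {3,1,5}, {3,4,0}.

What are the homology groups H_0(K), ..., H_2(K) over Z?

H_0 = Z,  H_1 = 0,  H_2 = Z.

We work with the vertex ordering 0 < 1 < 2 < 3 < 4 < 5. The simplices of K, each written with vertices in increasing order, are:

  0-simplices (6): [0], [1], [2], [3], [4], [5]
  1-simplices (12): [0,2], [0,3], [0,4], [0,5], [1,2], [1,3], [1,4], [1,5], [2,4], [2,5], [3,4], [3,5]
  2-simplices (8): [0,2,4], [0,2,5], [0,3,4], [0,3,5], [1,2,4], [1,2,5], [1,3,4], [1,3,5]

so the chain groups are C_0 ≅ Z^6, C_1 ≅ Z^12, C_2 ≅ Z^8.

Boundary ∂_1: C_1 → C_0 sends each edge [p,q] (with p < q) to q − p.
As a 6×12 matrix over Z this has rank 5, with invariant factors (1,1,1,1,1).

Boundary ∂_2: C_2 → C_1 sends each 2-simplex [p,q,r] to [q,r] − [p,r] + [p,q]. For instance
  ∂[0,3,4] = [3,4] − [0,4] + [0,3],
  ∂[0,2,4] = [2,4] − [0,4] + [0,2].
The resulting 12×8 matrix has rank 7, and its Smith normal form has invariant factors (1,1,1,1,1,1,1).

From H_k ≅ ker(∂_k) / im(∂_{k+1}) we obtain:

  H_0: rank C_0 − rank ∂_1 = 6 − 5 = 1, and the invariant factors of ∂_1 are all 1, so H_0 ≅ Z.
  H_1: rank ker ∂_1 − rank ∂_2 = (12 − 5) − 7 = 0, and the invariant factors of ∂_2 are all 1, so H_1 ≅ 0.
  H_2: rank ker ∂_2 − rank ∂_3 = (8 − 7) − 0 = 1, and there is no ∂_3, so H_2 ≅ Z.

(K is a triangulation of the 2-sphere S^2.)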